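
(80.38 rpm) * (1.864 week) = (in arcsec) 1.957e+12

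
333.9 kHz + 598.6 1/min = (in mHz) 3.339e+08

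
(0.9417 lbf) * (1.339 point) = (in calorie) 0.0004729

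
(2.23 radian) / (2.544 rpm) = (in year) 2.654e-07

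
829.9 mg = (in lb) 0.00183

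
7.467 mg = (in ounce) 0.0002634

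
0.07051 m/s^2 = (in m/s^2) 0.07051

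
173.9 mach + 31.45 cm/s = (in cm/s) 5.921e+06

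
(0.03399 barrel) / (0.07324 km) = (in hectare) 7.378e-09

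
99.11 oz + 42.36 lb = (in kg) 22.02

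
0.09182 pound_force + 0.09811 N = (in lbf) 0.1139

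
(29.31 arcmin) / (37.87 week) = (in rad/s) 3.723e-10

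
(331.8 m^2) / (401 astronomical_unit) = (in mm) 5.531e-09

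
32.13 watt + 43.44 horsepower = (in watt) 3.243e+04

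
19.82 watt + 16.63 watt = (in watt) 36.45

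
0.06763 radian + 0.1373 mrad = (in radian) 0.06777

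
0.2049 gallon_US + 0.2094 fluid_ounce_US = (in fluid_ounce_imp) 27.52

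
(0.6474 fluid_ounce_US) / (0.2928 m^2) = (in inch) 0.002574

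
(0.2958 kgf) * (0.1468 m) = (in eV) 2.658e+18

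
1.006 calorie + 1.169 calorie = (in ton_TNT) 2.175e-09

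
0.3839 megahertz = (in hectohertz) 3839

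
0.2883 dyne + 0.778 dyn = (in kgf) 1.087e-06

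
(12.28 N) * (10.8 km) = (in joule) 1.326e+05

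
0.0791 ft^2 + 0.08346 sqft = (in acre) 3.732e-06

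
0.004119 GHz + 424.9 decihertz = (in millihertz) 4.119e+09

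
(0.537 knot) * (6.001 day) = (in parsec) 4.642e-12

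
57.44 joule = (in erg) 5.744e+08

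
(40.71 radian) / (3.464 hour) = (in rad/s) 0.003265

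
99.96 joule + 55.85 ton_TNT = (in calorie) 5.585e+10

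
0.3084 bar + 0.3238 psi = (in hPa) 330.7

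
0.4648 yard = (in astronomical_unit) 2.841e-12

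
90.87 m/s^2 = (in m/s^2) 90.87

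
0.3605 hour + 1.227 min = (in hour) 0.381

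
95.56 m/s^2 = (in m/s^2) 95.56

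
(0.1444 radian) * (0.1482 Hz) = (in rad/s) 0.0214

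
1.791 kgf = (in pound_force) 3.948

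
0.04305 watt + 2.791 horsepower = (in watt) 2081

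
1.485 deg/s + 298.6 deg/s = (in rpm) 50.01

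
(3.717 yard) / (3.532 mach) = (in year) 8.962e-11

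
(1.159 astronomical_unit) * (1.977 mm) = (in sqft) 3.69e+09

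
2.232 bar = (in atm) 2.203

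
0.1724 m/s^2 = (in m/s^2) 0.1724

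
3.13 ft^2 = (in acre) 7.185e-05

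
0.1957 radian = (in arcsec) 4.037e+04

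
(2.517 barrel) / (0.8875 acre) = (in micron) 111.4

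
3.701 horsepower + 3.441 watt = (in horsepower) 3.706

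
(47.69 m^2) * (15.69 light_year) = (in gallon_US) 1.87e+21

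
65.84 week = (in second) 3.982e+07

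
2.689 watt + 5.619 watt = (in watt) 8.308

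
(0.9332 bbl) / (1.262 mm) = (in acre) 0.02905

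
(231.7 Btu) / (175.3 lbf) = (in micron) 3.135e+08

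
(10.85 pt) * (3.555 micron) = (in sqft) 1.465e-07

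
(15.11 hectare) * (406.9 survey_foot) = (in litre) 1.874e+10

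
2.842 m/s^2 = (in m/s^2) 2.842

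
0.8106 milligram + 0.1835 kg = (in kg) 0.1835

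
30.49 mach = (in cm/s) 1.038e+06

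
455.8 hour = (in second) 1.641e+06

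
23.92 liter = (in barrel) 0.1505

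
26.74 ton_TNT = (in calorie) 2.674e+10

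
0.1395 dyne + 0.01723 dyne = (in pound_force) 3.523e-07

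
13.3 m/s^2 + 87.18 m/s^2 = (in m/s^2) 100.5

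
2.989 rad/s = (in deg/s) 171.3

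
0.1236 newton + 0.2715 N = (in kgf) 0.04029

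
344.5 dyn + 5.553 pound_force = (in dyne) 2.47e+06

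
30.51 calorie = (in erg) 1.277e+09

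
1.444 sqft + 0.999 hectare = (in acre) 2.469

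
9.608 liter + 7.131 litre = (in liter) 16.74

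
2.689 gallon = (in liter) 10.18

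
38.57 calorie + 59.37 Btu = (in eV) 3.92e+23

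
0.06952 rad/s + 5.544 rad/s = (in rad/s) 5.614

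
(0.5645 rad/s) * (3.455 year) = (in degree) 3.524e+09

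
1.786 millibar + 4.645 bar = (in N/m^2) 4.647e+05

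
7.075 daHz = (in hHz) 0.7075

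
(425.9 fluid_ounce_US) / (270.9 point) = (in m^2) 0.1318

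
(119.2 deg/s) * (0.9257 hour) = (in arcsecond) 1.43e+09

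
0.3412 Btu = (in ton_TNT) 8.604e-08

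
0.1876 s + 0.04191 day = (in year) 0.0001148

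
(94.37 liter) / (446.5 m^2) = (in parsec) 6.85e-21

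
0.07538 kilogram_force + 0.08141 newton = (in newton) 0.8206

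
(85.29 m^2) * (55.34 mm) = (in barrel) 29.69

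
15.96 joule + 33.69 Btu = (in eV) 2.22e+23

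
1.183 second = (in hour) 0.0003286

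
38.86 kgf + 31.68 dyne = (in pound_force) 85.67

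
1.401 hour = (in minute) 84.06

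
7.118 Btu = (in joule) 7510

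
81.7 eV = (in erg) 1.309e-10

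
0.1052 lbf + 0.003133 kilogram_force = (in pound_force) 0.1121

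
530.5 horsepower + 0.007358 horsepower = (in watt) 3.956e+05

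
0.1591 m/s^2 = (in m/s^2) 0.1591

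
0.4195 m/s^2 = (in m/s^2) 0.4195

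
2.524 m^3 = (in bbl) 15.88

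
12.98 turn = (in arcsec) 1.682e+07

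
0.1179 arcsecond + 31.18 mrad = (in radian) 0.03118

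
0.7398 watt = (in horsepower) 0.0009921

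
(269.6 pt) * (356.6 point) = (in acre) 2.957e-06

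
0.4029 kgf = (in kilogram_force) 0.4029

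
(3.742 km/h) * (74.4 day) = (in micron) 6.682e+12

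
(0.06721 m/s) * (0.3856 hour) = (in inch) 3673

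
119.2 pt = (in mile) 2.613e-05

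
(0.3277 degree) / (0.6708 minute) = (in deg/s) 0.008142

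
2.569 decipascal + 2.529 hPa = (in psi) 0.03672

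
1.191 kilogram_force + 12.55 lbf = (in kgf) 6.884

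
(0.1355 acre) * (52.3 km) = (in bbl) 1.804e+08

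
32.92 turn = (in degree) 1.185e+04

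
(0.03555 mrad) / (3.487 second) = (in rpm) 9.736e-05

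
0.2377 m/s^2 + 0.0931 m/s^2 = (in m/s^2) 0.3308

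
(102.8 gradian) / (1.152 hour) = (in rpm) 0.003718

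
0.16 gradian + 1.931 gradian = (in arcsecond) 6775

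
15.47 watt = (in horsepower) 0.02075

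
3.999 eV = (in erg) 6.407e-12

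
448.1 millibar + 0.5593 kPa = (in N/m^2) 4.537e+04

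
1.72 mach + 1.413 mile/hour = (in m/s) 586.3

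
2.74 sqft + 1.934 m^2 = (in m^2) 2.189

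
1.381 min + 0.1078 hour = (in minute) 7.849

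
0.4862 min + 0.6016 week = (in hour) 101.1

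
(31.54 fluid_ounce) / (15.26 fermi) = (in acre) 1.51e+07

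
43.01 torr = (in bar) 0.05734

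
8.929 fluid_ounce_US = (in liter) 0.2641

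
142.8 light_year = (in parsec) 43.78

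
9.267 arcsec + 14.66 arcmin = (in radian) 0.004309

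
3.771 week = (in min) 3.801e+04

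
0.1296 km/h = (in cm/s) 3.6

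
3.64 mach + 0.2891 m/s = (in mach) 3.641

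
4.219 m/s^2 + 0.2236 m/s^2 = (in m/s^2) 4.443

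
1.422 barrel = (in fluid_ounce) 7645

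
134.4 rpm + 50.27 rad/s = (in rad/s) 64.34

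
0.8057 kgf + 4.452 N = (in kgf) 1.26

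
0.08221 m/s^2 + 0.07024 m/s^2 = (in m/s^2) 0.1525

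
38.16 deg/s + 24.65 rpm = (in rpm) 31.01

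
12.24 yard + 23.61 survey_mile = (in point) 1.077e+08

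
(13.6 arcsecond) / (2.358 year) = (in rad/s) 8.867e-13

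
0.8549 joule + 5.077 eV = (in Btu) 0.0008103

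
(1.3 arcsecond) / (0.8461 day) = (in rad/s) 8.621e-11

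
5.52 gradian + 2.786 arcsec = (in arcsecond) 1.789e+04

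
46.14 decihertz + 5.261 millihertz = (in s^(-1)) 4.619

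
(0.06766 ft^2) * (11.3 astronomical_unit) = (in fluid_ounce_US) 3.593e+14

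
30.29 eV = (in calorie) 1.16e-18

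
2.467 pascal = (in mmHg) 0.0185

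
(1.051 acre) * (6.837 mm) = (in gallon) 7682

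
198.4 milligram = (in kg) 0.0001984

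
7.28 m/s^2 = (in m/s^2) 7.28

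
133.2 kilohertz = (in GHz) 0.0001332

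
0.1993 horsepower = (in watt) 148.6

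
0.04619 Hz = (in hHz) 0.0004619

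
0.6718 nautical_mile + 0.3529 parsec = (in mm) 1.089e+19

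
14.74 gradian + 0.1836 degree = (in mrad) 234.7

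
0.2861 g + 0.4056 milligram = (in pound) 0.0006316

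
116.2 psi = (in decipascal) 8.012e+06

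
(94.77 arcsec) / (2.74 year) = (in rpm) 5.078e-11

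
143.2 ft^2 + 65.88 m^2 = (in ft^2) 852.3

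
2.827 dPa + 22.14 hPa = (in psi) 0.3212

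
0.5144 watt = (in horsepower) 0.0006898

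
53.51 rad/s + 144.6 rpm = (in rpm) 655.6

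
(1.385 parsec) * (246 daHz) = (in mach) 3.088e+17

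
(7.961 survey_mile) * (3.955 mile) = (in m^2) 8.155e+07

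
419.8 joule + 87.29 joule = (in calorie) 121.2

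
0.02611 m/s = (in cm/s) 2.611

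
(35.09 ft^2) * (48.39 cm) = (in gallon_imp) 347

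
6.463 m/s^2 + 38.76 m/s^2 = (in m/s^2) 45.22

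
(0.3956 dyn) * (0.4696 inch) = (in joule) 4.719e-08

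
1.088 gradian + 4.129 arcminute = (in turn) 0.002911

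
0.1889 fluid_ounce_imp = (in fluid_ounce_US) 0.1815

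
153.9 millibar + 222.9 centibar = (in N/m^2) 2.383e+05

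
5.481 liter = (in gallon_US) 1.448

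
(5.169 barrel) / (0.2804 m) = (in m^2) 2.931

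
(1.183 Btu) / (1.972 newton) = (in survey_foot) 2077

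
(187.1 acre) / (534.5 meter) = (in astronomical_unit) 9.469e-09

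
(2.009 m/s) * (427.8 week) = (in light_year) 5.494e-08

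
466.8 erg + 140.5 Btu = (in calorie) 3.543e+04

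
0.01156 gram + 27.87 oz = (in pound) 1.742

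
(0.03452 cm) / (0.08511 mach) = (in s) 1.191e-05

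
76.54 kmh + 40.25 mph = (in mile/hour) 87.81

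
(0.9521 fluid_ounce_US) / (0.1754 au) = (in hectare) 1.073e-19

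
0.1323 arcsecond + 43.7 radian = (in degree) 2504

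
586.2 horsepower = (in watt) 4.371e+05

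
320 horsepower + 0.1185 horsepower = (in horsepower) 320.1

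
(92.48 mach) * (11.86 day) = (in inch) 1.27e+12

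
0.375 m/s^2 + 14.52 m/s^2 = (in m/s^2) 14.89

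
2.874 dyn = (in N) 2.874e-05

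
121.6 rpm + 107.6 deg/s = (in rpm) 139.5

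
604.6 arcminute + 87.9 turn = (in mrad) 5.525e+05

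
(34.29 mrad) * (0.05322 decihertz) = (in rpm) 0.001743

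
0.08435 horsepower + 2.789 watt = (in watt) 65.69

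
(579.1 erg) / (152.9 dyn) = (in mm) 37.87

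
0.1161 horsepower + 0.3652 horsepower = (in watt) 358.9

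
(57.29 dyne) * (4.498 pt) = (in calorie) 2.173e-07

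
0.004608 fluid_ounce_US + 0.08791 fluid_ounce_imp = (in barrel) 1.657e-05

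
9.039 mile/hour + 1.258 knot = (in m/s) 4.688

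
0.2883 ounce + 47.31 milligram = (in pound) 0.01812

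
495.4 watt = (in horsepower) 0.6643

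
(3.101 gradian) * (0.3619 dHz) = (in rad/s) 0.001763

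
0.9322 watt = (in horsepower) 0.00125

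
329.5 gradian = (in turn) 0.8238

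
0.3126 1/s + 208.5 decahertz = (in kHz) 2.085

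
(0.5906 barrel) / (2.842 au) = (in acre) 5.457e-17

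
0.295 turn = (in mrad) 1854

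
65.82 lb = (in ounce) 1053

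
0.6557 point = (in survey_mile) 1.437e-07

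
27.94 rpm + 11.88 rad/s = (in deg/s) 848.3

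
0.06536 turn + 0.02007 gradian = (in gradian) 26.16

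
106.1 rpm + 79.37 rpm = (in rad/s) 19.42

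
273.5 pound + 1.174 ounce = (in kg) 124.1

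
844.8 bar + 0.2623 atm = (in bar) 845.1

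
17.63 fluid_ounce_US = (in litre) 0.5214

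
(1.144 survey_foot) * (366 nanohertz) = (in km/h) 4.594e-07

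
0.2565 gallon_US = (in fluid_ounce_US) 32.83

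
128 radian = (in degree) 7334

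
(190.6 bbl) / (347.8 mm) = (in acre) 0.02153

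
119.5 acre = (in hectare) 48.36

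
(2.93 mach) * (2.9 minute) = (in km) 173.6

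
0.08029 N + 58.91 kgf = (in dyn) 5.778e+07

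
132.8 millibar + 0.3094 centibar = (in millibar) 135.9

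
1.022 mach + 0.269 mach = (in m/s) 439.6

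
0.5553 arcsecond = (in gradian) 0.0001714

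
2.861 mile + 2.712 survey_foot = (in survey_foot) 1.511e+04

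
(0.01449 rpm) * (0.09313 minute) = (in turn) 0.001349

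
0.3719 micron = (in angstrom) 3719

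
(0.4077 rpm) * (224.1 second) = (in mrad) 9568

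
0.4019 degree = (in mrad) 7.014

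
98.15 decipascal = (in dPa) 98.15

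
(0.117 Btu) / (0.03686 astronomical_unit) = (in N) 2.239e-08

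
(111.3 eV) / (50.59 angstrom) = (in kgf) 3.594e-10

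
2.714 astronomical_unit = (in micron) 4.06e+17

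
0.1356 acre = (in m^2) 548.8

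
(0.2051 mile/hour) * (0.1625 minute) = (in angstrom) 8.94e+09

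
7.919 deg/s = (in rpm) 1.32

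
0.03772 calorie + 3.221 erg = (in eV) 9.85e+17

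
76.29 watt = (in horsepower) 0.1023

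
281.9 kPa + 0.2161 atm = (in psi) 44.06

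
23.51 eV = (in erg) 3.767e-11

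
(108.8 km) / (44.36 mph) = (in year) 0.000174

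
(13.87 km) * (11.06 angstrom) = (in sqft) 0.0001651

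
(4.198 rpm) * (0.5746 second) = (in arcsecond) 5.21e+04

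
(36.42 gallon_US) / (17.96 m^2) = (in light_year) 8.114e-19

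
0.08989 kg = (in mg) 8.989e+04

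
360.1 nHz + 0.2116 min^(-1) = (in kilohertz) 3.527e-06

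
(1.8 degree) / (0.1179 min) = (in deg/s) 0.2545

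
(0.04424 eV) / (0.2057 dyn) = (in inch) 1.357e-13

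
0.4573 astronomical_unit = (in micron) 6.841e+16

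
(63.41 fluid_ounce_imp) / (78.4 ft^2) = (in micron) 247.4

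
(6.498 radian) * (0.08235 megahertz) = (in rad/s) 5.351e+05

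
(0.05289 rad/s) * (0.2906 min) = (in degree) 52.84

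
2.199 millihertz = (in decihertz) 0.02199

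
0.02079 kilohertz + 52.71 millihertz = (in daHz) 2.084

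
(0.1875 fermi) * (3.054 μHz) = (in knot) 1.113e-21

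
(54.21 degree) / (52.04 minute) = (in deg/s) 0.01736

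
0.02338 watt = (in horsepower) 3.135e-05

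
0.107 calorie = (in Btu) 0.0004243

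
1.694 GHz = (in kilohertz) 1.694e+06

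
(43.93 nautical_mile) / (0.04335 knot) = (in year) 0.1157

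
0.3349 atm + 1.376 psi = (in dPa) 4.342e+05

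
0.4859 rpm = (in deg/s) 2.915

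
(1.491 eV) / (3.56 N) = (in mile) 4.17e-23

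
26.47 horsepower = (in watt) 1.974e+04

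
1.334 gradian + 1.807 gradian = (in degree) 2.827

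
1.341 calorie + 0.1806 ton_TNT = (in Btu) 7.162e+05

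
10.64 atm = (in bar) 10.78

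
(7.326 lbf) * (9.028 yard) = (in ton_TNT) 6.43e-08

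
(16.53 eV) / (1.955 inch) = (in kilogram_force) 5.439e-18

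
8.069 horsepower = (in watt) 6017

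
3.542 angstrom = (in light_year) 3.744e-26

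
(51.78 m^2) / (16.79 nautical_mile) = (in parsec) 5.397e-20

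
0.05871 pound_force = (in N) 0.2612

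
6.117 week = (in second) 3.7e+06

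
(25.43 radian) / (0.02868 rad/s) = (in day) 0.01026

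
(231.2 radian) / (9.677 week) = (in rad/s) 3.95e-05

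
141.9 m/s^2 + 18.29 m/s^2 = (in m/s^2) 160.2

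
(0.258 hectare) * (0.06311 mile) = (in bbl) 1.648e+06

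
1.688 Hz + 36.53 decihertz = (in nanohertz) 5.341e+09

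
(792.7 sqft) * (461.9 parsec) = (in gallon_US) 2.773e+23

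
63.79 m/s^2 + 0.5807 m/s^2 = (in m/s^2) 64.37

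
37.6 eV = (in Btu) 5.71e-21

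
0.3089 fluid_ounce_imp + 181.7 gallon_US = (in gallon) 181.7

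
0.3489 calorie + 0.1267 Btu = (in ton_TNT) 3.23e-08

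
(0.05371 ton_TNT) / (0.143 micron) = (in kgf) 1.602e+14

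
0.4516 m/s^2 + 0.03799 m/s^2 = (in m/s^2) 0.4896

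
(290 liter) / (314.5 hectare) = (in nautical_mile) 4.979e-11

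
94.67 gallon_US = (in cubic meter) 0.3584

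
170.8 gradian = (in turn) 0.427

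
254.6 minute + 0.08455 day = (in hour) 6.273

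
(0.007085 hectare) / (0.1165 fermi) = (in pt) 1.724e+21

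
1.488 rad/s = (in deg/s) 85.26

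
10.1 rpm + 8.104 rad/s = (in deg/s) 524.9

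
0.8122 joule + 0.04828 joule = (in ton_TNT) 2.057e-10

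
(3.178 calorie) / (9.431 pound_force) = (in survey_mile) 0.0001969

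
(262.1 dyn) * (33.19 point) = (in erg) 306.9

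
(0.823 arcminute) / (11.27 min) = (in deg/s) 2.028e-05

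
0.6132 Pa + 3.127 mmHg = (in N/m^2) 417.5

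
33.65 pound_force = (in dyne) 1.497e+07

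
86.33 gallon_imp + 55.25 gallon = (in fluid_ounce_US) 2.034e+04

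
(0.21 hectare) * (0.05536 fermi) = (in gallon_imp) 2.557e-11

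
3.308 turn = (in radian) 20.78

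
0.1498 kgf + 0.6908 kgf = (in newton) 8.243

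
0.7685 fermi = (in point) 2.178e-12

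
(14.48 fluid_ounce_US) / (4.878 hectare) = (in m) 8.779e-09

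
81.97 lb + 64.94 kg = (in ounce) 3602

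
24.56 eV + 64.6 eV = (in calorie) 3.414e-18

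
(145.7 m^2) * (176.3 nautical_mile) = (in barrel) 2.992e+08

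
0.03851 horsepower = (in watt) 28.72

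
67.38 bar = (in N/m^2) 6.738e+06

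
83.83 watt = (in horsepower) 0.1124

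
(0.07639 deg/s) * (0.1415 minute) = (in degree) 0.6486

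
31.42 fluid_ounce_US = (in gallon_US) 0.2455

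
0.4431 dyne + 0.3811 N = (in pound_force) 0.08568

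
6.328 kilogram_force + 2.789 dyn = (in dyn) 6.206e+06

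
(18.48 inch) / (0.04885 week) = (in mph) 3.554e-05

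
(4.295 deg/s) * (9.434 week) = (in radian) 4.277e+05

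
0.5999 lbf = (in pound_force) 0.5999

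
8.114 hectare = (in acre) 20.05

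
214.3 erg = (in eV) 1.338e+14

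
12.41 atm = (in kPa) 1257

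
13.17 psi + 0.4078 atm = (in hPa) 1321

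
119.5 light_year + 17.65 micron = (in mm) 1.131e+21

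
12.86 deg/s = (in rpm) 2.143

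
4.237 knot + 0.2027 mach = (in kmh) 256.3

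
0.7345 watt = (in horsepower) 0.000985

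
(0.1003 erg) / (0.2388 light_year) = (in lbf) 9.981e-25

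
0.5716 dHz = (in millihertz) 57.16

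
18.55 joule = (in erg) 1.855e+08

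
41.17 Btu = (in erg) 4.344e+11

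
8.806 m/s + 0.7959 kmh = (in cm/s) 902.7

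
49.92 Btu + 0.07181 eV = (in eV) 3.287e+23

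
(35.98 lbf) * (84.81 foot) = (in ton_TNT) 9.888e-07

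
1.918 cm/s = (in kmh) 0.06905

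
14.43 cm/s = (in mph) 0.3228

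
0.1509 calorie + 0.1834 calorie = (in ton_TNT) 3.343e-10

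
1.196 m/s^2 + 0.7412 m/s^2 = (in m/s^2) 1.937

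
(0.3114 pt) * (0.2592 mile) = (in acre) 1.132e-05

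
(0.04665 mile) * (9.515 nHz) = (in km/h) 2.572e-06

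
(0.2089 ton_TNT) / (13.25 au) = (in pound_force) 9.913e-05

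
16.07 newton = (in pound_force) 3.613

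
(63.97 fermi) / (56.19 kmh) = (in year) 1.3e-22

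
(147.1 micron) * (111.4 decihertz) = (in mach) 4.813e-06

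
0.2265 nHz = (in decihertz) 2.265e-09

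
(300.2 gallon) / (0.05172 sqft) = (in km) 0.2365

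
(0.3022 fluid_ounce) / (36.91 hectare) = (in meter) 2.421e-11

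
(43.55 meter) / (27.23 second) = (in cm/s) 159.9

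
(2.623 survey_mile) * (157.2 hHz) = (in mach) 1.949e+05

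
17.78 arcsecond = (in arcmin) 0.2963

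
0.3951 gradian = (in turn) 0.0009878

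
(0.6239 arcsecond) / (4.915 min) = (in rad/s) 1.026e-08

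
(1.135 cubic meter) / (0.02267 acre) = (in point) 35.07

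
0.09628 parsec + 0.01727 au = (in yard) 3.249e+15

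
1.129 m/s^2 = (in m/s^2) 1.129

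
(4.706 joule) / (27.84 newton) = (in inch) 6.655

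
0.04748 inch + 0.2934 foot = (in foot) 0.2974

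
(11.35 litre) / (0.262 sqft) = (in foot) 1.53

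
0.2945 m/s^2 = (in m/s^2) 0.2945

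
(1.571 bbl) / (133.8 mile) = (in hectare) 1.16e-10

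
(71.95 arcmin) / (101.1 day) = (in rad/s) 2.396e-09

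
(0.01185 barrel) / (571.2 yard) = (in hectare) 3.607e-10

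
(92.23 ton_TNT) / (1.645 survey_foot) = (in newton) 7.696e+11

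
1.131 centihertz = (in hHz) 0.0001131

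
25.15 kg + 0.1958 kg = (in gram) 2.535e+04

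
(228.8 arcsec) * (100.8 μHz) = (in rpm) 1.068e-06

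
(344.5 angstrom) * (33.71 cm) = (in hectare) 1.161e-12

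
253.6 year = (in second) 7.998e+09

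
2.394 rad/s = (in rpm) 22.86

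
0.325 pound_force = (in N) 1.446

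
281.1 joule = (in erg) 2.811e+09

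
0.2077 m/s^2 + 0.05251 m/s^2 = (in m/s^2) 0.2602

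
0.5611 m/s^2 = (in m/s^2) 0.5611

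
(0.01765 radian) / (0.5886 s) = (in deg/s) 1.718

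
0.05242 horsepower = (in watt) 39.09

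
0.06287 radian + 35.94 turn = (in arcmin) 7.765e+05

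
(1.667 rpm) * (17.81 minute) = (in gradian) 1.188e+04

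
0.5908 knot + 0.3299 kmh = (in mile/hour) 0.8849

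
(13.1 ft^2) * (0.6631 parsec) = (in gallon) 6.578e+18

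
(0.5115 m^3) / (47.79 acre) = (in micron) 2.645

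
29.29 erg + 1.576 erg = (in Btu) 2.926e-09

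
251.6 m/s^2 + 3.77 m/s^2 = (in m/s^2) 255.4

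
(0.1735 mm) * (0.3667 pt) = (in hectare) 2.244e-12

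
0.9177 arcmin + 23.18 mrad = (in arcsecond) 4836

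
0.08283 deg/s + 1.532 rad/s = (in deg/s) 87.86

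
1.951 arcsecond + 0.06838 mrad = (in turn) 1.239e-05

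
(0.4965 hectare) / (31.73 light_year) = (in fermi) 16.54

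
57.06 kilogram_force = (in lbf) 125.8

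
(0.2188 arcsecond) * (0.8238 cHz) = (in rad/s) 8.739e-09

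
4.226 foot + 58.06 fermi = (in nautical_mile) 0.0006955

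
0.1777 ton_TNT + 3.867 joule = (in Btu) 7.047e+05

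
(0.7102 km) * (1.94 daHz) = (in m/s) 1.378e+04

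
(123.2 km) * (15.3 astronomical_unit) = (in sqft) 3.035e+18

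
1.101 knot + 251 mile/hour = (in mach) 0.3312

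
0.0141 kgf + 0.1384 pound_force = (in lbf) 0.1695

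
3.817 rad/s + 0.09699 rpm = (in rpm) 36.55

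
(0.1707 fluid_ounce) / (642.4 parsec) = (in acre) 6.293e-29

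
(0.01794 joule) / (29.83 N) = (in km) 6.014e-07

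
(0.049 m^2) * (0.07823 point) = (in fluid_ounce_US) 0.04573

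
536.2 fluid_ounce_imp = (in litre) 15.24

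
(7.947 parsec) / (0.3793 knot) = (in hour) 3.491e+14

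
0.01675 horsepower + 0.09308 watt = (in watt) 12.58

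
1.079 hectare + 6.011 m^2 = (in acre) 2.668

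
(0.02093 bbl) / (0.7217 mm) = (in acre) 0.001139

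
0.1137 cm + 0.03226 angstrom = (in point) 3.223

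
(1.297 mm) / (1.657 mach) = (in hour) 6.386e-10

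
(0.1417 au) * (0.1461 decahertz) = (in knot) 6.02e+10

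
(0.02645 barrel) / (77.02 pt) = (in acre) 3.824e-05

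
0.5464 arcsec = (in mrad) 0.002649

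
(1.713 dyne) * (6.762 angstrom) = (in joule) 1.158e-14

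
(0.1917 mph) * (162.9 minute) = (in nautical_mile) 0.4523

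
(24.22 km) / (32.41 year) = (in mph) 5.301e-05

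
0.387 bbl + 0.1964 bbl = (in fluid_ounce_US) 3136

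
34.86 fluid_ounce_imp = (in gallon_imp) 0.2179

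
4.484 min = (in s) 269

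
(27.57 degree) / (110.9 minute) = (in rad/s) 7.232e-05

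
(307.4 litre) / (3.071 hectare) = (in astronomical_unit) 6.691e-17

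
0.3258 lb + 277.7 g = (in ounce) 15.01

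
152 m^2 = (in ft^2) 1636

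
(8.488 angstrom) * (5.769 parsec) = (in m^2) 1.511e+08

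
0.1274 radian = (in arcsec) 2.628e+04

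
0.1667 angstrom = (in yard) 1.823e-11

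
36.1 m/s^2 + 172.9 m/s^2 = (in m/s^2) 209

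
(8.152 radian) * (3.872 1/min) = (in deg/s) 30.14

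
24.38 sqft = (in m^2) 2.265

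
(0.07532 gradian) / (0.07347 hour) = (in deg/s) 0.0002563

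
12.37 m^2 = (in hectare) 0.001237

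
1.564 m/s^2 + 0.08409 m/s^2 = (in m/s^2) 1.648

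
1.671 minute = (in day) 0.00116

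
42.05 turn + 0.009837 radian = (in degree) 1.514e+04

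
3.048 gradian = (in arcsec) 9876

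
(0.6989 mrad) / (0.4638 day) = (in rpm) 1.665e-07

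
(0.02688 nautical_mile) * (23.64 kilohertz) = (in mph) 2.633e+06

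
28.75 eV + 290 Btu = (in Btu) 290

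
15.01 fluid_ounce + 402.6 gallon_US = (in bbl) 9.589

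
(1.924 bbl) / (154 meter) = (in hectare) 1.986e-07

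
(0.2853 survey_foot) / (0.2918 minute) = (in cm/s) 0.4967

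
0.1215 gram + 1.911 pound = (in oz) 30.58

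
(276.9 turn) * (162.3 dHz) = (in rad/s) 2.824e+04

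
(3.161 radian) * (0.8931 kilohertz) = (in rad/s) 2823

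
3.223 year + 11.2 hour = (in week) 168.1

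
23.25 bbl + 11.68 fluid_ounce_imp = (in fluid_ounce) 1.25e+05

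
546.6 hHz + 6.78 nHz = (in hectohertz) 546.6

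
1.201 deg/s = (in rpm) 0.2002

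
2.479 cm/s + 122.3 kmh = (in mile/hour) 76.05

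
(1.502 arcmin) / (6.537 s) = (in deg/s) 0.003829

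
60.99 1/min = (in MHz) 1.016e-06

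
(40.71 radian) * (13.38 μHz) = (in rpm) 0.005201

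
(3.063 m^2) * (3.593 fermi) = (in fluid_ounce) 3.721e-10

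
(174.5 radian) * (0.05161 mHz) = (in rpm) 0.086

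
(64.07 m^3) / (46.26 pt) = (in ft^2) 4.226e+04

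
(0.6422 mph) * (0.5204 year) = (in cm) 4.712e+08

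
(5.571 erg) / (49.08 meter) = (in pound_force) 2.552e-09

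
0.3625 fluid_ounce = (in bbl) 6.743e-05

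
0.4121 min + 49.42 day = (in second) 4.27e+06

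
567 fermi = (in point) 1.607e-09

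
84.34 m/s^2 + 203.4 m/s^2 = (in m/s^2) 287.7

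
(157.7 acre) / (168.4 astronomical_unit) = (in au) 1.693e-19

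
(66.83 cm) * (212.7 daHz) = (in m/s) 1421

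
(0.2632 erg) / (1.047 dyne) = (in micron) 2514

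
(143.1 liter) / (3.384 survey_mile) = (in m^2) 2.628e-05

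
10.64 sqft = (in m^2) 0.9885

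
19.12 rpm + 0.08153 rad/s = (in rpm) 19.9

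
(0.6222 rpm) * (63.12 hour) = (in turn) 2356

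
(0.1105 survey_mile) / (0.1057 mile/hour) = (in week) 0.006223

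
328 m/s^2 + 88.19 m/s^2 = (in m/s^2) 416.2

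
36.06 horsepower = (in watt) 2.689e+04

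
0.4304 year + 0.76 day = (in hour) 3789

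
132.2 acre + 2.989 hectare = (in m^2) 5.649e+05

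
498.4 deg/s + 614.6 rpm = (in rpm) 697.7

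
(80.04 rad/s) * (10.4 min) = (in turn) 7949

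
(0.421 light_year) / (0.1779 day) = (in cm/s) 2.591e+13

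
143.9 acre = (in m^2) 5.823e+05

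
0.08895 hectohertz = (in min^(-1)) 533.7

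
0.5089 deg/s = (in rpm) 0.08482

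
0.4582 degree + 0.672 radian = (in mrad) 680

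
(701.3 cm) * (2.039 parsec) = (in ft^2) 4.749e+18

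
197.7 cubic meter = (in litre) 1.977e+05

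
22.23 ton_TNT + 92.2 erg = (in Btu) 8.816e+07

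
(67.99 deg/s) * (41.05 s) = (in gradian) 3101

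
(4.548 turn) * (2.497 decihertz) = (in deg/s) 408.8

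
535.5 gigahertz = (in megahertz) 5.355e+05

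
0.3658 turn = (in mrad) 2298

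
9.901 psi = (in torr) 512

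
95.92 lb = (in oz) 1535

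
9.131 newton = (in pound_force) 2.053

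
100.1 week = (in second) 6.054e+07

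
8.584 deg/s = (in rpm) 1.431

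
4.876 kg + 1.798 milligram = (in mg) 4.876e+06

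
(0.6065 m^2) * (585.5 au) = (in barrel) 3.341e+14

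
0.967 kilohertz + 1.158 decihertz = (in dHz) 9671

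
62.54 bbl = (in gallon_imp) 2187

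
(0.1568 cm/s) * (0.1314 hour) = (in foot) 2.433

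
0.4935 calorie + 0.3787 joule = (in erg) 2.444e+07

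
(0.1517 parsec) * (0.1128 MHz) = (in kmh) 1.901e+21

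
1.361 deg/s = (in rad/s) 0.02375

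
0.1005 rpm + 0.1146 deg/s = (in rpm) 0.1196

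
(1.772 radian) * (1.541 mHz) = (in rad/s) 0.002731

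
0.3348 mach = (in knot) 221.6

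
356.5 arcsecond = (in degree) 0.09903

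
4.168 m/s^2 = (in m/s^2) 4.168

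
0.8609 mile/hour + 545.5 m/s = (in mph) 1221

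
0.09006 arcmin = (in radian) 2.62e-05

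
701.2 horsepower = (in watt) 5.229e+05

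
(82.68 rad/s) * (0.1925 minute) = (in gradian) 6.079e+04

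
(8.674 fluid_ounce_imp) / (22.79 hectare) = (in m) 1.081e-09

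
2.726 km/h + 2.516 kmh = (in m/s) 1.456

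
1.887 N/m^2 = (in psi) 0.0002737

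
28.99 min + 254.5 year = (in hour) 2.229e+06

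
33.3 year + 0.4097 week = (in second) 1.05e+09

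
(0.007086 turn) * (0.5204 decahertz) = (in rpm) 2.213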